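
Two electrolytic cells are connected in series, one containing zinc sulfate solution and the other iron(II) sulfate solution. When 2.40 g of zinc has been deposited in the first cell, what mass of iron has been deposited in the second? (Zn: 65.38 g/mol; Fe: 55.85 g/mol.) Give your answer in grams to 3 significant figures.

2.05 g

n(Zn) = 2.40 / 65.38 = 0.03671 mol
Zn²⁺ + 2e⁻ → Zn, so n(e⁻) = 2 × 0.03671 = 0.07342 mol
The cells are in series, so the same charge (and hence the same n(e⁻) = 0.07342 mol) passes through both.
Fe²⁺ + 2e⁻ → Fe, so n(Fe) = 0.07342 / 2 = 0.03671 mol
m(Fe) = 0.03671 × 55.85 = 2.05 g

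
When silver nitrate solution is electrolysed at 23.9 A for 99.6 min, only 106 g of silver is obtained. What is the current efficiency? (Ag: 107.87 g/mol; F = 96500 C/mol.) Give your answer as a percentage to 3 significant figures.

66.4%

Q = 23.9 × 5976 = 1.428×10^5 C
n(e⁻) = 1.428×10^5 / 96500 = 1.480 mol
Ag⁺ + e⁻ → Ag, so theoretical n(Ag) = 1.480 mol → 159.6 g
Efficiency = 106 / 159.6 = 0.6642 = 66.4%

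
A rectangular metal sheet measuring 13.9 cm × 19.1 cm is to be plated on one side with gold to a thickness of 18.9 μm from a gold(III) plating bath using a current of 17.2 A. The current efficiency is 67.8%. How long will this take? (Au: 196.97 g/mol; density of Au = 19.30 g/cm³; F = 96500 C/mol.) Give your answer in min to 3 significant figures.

20.3 min

Plated area = 13.9 × 19.1 = 265.5 cm²
Volume = 265.5 × 18.9×10⁻⁴ cm = 0.5018 cm³
m(Au) = 0.5018 × 19.30 = 9.685 g
n(Au) = 9.685 / 196.97 = 0.04917 mol; n(e⁻) = 3 × 0.04917 = 0.1475 mol
Q = 0.1475 × 96500 / 0.678 = 20990 C
t = 20990 / 17.2 = 1220 s = 20.3 min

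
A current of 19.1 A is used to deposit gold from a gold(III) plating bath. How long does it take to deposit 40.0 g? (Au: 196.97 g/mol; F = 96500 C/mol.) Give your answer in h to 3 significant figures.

n(Au) = 40.0 / 196.97 = 0.2031 mol
Au³⁺ + 3e⁻ → Au, so n(e⁻) = 3 × 0.2031 = 0.6093 mol
Q = 0.6093 × 96500 = 58800 C
t = Q / I = 58800 / 19.1 = 3079 s = 0.855 h

0.855 h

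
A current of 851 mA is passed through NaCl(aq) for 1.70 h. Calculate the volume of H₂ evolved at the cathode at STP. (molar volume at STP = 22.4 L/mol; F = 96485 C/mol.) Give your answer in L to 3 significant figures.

0.605 L

Q = 0.851 A × 6120 s = 5208 C
Moles of electrons = 5208 / 96485 = 0.05398 mol
2H⁺ + 2e⁻ → H₂, so n(H₂) = 0.05398 / 2 = 0.02699 mol
V = 0.02699 × 22.4 = 0.6046 L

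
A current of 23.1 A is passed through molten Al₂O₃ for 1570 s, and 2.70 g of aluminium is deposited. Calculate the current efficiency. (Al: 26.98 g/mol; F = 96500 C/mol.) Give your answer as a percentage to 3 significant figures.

79.9%

Q = 23.1 × 1570 = 36270 C
n(e⁻) = 36270 / 96500 = 0.3759 mol
Al³⁺ + 3e⁻ → Al, so theoretical n(Al) = 0.1253 mol → 3.381 g
Efficiency = 2.70 / 3.381 = 0.7986 = 79.9%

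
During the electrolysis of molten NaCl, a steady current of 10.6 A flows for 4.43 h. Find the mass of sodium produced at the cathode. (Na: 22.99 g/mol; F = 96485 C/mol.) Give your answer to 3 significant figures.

Charge passed = 10.6 × 15948 = 1.690×10^5 C
Moles of electrons = 1.690×10^5 / 96485 = 1.752 mol
Na⁺ + e⁻ → Na, so n(Na) = 1.752 mol
m = 1.752 × 22.99 = 40.3 g

40.3 g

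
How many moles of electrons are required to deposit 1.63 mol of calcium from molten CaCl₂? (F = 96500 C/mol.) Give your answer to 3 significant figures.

Ca²⁺ + 2e⁻ → Ca, so n(e⁻) = 2 × 1.63 = 3.260 mol

3.26 mol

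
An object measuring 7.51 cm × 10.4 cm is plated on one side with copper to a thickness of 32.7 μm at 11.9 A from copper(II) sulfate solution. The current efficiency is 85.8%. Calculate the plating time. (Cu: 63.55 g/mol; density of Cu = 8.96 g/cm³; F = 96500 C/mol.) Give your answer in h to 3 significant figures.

Plated area = 7.51 × 10.4 = 78.10 cm²
Volume = 78.10 × 32.7×10⁻⁴ cm = 0.2554 cm³
m(Cu) = 0.2554 × 8.96 = 2.288 g
n(Cu) = 2.288 / 63.55 = 0.03600 mol; n(e⁻) = 2 × 0.03600 = 0.07200 mol
Q = 0.07200 × 96500 / 0.858 = 8098 C
t = 8098 / 11.9 = 680.5 s = 0.189 h

0.189 h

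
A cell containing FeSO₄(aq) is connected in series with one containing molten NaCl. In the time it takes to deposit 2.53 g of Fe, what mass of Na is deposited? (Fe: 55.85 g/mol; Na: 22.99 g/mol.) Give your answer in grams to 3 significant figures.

2.08 g

n(Fe) = 2.53 / 55.85 = 0.04530 mol
Fe²⁺ + 2e⁻ → Fe, so n(e⁻) = 2 × 0.04530 = 0.09060 mol
Since the cells are in series, n(e⁻) in the Na cell is also 0.09060 mol.
Na⁺ + e⁻ → Na, so n(Na) = 0.09060 mol
m(Na) = 0.09060 × 22.99 = 2.08 g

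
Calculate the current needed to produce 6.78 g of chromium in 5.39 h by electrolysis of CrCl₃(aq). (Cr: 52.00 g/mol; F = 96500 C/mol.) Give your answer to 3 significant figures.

1.95 A

n(Cr) = 6.78 / 52.00 = 0.1304 mol
Cr³⁺ + 3e⁻ → Cr, so n(e⁻) = 3 × 0.1304 = 0.3912 mol
Q = 0.3912 × 96500 = 37750 C
I = Q / t = 37750 / 19404 s = 1.95 A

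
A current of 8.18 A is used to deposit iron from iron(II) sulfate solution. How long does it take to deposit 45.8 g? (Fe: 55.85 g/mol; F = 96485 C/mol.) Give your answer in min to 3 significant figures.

322 min

n(Fe) = 45.8 / 55.85 = 0.8201 mol
Fe²⁺ + 2e⁻ → Fe, so n(e⁻) = 2 × 0.8201 = 1.640 mol
Q = 1.640 × 96485 = 1.582×10^5 C
t = Q / I = 1.582×10^5 / 8.18 = 19340 s = 322 min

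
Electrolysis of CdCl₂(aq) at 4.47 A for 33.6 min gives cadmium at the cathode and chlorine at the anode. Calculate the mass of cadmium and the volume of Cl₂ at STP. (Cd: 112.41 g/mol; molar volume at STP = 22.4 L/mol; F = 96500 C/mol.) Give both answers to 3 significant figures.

5.25 g Cd; 1.05 L Cl₂

Q = 4.47 × 2016 = 9012 C; n(e⁻) = 9012 / 96500 = 0.09339 mol
Cathode: Cd²⁺ + 2e⁻ → Cd → n(Cd) = 0.09339/2 = 0.04670 mol → 5.25 g
Anode: 2Cl⁻ → Cl₂ + 2e⁻ → n(Cl₂) = 0.09339/2 = 0.04670 mol → 1.05 L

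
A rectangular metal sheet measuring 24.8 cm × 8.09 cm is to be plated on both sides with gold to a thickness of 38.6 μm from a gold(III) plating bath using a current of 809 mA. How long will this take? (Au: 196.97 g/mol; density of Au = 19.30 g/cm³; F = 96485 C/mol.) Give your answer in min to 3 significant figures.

905 min

Plated area = 2 × 24.8 × 8.09 = 401.3 cm²
Volume = 401.3 × 38.6×10⁻⁴ cm = 1.549 cm³
m(Au) = 1.549 × 19.30 = 29.90 g
n(Au) = 29.90 / 196.97 = 0.1518 mol; n(e⁻) = 3 × 0.1518 = 0.4554 mol
Q = 0.4554 × 96485 = 43940 C
t = 43940 / 0.809 = 54310 s = 905 min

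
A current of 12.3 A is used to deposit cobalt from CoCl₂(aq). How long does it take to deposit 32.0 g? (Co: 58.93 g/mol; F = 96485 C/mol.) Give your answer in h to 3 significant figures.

2.37 h

n(Co) = 32.0 / 58.93 = 0.5430 mol
Co²⁺ + 2e⁻ → Co, so n(e⁻) = 2 × 0.5430 = 1.086 mol
Q = 1.086 × 96485 = 1.048×10^5 C
t = Q / I = 1.048×10^5 / 12.3 = 8520 s = 2.37 h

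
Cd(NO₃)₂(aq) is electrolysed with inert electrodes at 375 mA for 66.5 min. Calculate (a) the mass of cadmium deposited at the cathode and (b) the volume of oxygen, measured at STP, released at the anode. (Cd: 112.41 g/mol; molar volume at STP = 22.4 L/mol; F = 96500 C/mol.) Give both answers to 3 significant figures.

Q = 0.375 × 3990 = 1496 C; n(e⁻) = 1496 / 96500 = 0.01550 mol
Cathode: Cd²⁺ + 2e⁻ → Cd → n(Cd) = 0.01550/2 = 0.007750 mol → 0.871 g
Anode: 2H₂O → O₂ + 4H⁺ + 4e⁻ → n(O₂) = 0.01550/4 = 0.003875 mol → 0.0868 L

0.871 g Cd; 0.0868 L O₂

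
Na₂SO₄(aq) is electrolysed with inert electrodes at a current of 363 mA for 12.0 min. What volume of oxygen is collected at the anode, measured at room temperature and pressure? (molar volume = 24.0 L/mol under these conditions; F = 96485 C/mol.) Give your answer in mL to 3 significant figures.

Q = 0.363 A × 720 s = 261.4 C
Moles of electrons = 261.4 / 96485 = 0.002709 mol
2H₂O → O₂ + 4H⁺ + 4e⁻, so n(O₂) = 0.002709 / 4 = 6.773×10^-4 mol
V = 6.773×10^-4 × 24.0 = 0.01626 L
= 16.3 mL

16.3 mL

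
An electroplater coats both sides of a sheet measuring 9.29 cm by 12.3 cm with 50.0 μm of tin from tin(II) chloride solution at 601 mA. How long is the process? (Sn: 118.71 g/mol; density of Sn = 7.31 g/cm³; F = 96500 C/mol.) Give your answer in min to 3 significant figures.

377 min

Plated area = 2 × 9.29 × 12.3 = 228.5 cm²
Volume = 228.5 × 50.0×10⁻⁴ cm = 1.143 cm³
m(Sn) = 1.143 × 7.31 = 8.355 g
n(Sn) = 8.355 / 118.71 = 0.07038 mol; n(e⁻) = 2 × 0.07038 = 0.1408 mol
Q = 0.1408 × 96500 = 13590 C
t = 13590 / 0.601 = 22610 s = 377 min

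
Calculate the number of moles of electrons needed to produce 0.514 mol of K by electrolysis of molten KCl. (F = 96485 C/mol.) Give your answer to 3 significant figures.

K⁺ + e⁻ → K, so n(e⁻) = 1 × 0.514 = 0.5140 mol

0.514 mol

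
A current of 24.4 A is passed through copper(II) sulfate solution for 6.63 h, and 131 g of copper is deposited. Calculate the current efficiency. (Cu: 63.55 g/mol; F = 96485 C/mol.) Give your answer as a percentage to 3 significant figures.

Q = 24.4 × 23868 = 5.824×10^5 C
n(e⁻) = 5.824×10^5 / 96485 = 6.036 mol
Cu²⁺ + 2e⁻ → Cu, so theoretical n(Cu) = 3.018 mol → 191.8 g
Efficiency = 131 / 191.8 = 0.6830 = 68.3%

68.3%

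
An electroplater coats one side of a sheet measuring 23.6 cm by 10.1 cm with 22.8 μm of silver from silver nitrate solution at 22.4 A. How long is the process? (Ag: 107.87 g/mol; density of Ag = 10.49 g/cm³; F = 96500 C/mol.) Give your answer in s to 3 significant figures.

228 s

Plated area = 23.6 × 10.1 = 238.4 cm²
Volume = 238.4 × 22.8×10⁻⁴ cm = 0.5436 cm³
m(Ag) = 0.5436 × 10.49 = 5.702 g
n(Ag) = 5.702 / 107.87 = 0.05286 mol; n(e⁻) = 0.05286 mol
Q = 0.05286 × 96500 = 5101 C
t = 5101 / 22.4 = 227.7 s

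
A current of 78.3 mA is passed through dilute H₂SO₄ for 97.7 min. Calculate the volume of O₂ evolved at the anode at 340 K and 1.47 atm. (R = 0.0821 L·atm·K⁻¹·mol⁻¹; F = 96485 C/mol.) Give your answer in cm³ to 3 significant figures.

22.6 cm³

Q = It = 0.0783 × 5862 = 459.0 C
n(e⁻) = Q/F = 459.0/96485 = 0.004757 mol
2H₂O → O₂ + 4H⁺ + 4e⁻, so n(O₂) = 0.004757 / 4 = 0.001189 mol
V = nRT/P = 0.001189 × 0.0821 × 340 / 1.47 = 0.02258 L
= 22.6 cm³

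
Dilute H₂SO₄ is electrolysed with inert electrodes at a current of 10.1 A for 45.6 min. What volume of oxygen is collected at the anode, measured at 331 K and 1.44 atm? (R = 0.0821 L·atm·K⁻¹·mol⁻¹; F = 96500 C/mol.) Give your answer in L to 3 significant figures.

1.35 L

Charge passed = 10.1 × 2736 = 27630 C
n(e⁻) = Q/F = 27630/96500 = 0.2863 mol
2H₂O → O₂ + 4H⁺ + 4e⁻, so n(O₂) = 0.2863 / 4 = 0.07158 mol
V = nRT/P = 0.07158 × 0.0821 × 331 / 1.44 = 1.351 L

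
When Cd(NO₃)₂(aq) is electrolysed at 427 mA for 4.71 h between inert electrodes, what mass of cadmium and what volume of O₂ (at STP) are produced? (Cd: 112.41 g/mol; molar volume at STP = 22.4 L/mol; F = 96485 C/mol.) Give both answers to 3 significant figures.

Q = 0.427 × 16956 = 7240 C; n(e⁻) = 7240 / 96485 = 0.07504 mol
Cathode: Cd²⁺ + 2e⁻ → Cd → n(Cd) = 0.07504/2 = 0.03752 mol → 4.22 g
Anode: 2H₂O → O₂ + 4H⁺ + 4e⁻ → n(O₂) = 0.07504/4 = 0.01876 mol → 0.420 L

4.22 g Cd; 0.420 L O₂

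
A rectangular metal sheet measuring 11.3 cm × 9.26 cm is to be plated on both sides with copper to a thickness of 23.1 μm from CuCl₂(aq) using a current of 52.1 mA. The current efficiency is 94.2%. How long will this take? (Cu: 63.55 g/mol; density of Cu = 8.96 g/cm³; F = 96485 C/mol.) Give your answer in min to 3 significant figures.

Plated area = 2 × 11.3 × 9.26 = 209.3 cm²
Volume = 209.3 × 23.1×10⁻⁴ cm = 0.4835 cm³
m(Cu) = 0.4835 × 8.96 = 4.332 g
n(Cu) = 4.332 / 63.55 = 0.06817 mol; n(e⁻) = 2 × 0.06817 = 0.1363 mol
Q = 0.1363 × 96485 / 0.942 = 13960 C
t = 13960 / 0.0521 = 2.679×10^5 s = 4470 min

4470 min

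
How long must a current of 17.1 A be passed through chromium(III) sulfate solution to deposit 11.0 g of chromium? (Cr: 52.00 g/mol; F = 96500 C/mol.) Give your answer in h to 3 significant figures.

0.995 h

n(Cr) = 11.0 / 52.00 = 0.2115 mol
Cr³⁺ + 3e⁻ → Cr, so n(e⁻) = 3 × 0.2115 = 0.6345 mol
Q = 0.6345 × 96500 = 61230 C
t = Q / I = 61230 / 17.1 = 3581 s = 0.995 h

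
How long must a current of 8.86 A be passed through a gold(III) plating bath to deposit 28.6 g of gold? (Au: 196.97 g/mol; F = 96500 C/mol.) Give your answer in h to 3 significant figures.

n(Au) = 28.6 / 196.97 = 0.1452 mol
Au³⁺ + 3e⁻ → Au, so n(e⁻) = 3 × 0.1452 = 0.4356 mol
Q = 0.4356 × 96500 = 42040 C
t = Q / I = 42040 / 8.86 = 4745 s = 1.32 h

1.32 h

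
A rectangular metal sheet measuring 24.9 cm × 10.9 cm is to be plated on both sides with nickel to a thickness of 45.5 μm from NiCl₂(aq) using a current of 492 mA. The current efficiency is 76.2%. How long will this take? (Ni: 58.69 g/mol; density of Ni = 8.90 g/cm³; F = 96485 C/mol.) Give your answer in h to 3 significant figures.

53.6 h

Plated area = 2 × 24.9 × 10.9 = 542.8 cm²
Volume = 542.8 × 45.5×10⁻⁴ cm = 2.470 cm³
m(Ni) = 2.470 × 8.90 = 21.98 g
n(Ni) = 21.98 / 58.69 = 0.3745 mol; n(e⁻) = 2 × 0.3745 = 0.7490 mol
Q = 0.7490 × 96485 / 0.762 = 94840 C
t = 94840 / 0.492 = 1.928×10^5 s = 53.6 h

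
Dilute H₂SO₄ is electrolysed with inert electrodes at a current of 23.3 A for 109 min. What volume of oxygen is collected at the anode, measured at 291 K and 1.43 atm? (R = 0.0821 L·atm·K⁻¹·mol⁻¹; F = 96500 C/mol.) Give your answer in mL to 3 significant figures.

6600 mL

Q = 23.3 A × 6540 s = 1.524×10^5 C
n(e⁻) = 1.524×10^5 / 96500 = 1.579 mol
2H₂O → O₂ + 4H⁺ + 4e⁻, so n(O₂) = 1.579 / 4 = 0.3948 mol
V = nRT/P = 0.3948 × 0.0821 × 291 / 1.43 = 6.596 L
= 6600 mL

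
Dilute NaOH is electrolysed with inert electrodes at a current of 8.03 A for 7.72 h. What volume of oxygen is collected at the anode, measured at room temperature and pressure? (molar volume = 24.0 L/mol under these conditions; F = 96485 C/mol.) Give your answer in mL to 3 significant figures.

Q = It = 8.03 × 27792 = 2.232×10^5 C
Moles of electrons = 2.232×10^5 / 96485 = 2.313 mol
2H₂O → O₂ + 4H⁺ + 4e⁻, so n(O₂) = 2.313 / 4 = 0.5783 mol
V = 0.5783 × 24.0 = 13.88 L
= 13900 mL

13900 mL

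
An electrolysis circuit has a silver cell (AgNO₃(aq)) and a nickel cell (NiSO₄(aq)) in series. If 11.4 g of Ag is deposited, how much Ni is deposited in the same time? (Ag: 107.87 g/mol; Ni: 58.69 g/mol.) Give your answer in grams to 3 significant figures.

n(Ag) = 11.4 / 107.87 = 0.1057 mol
Ag⁺ + e⁻ → Ag, so n(e⁻) = 0.1057 mol
In series, the same 0.1057 mol of electrons flows through the second cell.
Ni²⁺ + 2e⁻ → Ni, so n(Ni) = 0.1057 / 2 = 0.05285 mol
m(Ni) = 0.05285 × 58.69 = 3.10 g

3.10 g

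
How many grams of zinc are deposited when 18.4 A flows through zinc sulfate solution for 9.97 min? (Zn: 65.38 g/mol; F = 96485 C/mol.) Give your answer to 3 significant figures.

3.73 g

Charge passed = 18.4 × 598.2 = 11010 C
Moles of electrons = 11010 / 96485 = 0.1141 mol
Zn²⁺ + 2e⁻ → Zn, so n(Zn) = 0.1141 / 2 = 0.05705 mol
m = 0.05705 × 65.38 = 3.73 g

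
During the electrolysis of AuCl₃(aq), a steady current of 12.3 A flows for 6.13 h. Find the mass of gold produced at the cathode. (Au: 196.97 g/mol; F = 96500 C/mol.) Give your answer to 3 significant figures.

Q = It = 12.3 × 22068 = 2.714×10^5 C
n(e⁻) = 2.714×10^5 / 96500 = 2.812 mol
Au³⁺ + 3e⁻ → Au, so n(Au) = 2.812 / 3 = 0.9373 mol
m = 0.9373 × 196.97 = 185 g

185 g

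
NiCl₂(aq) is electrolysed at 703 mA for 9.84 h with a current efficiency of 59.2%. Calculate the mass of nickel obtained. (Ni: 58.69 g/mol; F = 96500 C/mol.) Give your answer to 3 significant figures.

Q = 0.703 × 35424 = 24900 C
n(e⁻) = 24900 / 96500 = 0.2580 mol
Ni²⁺ + 2e⁻ → Ni, so theoretical m(Ni) = 0.1290 × 58.69 = 7.571 g
Actual mass = 59.2% × 7.571 = 4.48 g

4.48 g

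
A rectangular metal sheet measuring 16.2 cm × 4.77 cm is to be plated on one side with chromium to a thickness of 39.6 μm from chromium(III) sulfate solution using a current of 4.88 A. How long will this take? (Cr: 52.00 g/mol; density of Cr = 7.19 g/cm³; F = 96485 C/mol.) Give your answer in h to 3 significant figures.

Plated area = 16.2 × 4.77 = 77.27 cm²
Volume = 77.27 × 39.6×10⁻⁴ cm = 0.3060 cm³
m(Cr) = 0.3060 × 7.19 = 2.200 g
n(Cr) = 2.200 / 52.00 = 0.04231 mol; n(e⁻) = 3 × 0.04231 = 0.1269 mol
Q = 0.1269 × 96485 = 12240 C
t = 12240 / 4.88 = 2508 s = 0.697 h

0.697 h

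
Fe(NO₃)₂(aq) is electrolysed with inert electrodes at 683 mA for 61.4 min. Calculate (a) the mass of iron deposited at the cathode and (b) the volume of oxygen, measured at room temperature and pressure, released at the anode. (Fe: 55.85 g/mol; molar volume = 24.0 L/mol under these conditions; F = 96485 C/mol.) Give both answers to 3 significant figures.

Q = 0.683 × 3684 = 2516 C; n(e⁻) = 2516 / 96485 = 0.02608 mol
Cathode: Fe²⁺ + 2e⁻ → Fe → n(Fe) = 0.02608/2 = 0.01304 mol → 0.728 g
Anode: 2H₂O → O₂ + 4H⁺ + 4e⁻ → n(O₂) = 0.02608/4 = 0.006520 mol → 0.156 L

0.728 g Fe; 0.156 L O₂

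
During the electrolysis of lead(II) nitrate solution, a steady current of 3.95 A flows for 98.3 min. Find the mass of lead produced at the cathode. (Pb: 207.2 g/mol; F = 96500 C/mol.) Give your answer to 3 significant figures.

Q = It = 3.95 × 5898 = 23300 C
n(e⁻) = Q/F = 23300/96500 = 0.2415 mol
Pb²⁺ + 2e⁻ → Pb, so n(Pb) = 0.2415 / 2 = 0.1208 mol
m = 0.1208 × 207.2 = 25.0 g

25.0 g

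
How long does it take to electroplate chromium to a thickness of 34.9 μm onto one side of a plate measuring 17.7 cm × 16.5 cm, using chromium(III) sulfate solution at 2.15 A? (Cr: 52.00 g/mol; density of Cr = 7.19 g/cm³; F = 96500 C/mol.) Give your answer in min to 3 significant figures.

316 min

Plated area = 17.7 × 16.5 = 292.1 cm²
Volume = 292.1 × 34.9×10⁻⁴ cm = 1.019 cm³
m(Cr) = 1.019 × 7.19 = 7.327 g
n(Cr) = 7.327 / 52.00 = 0.1409 mol; n(e⁻) = 3 × 0.1409 = 0.4227 mol
Q = 0.4227 × 96500 = 40790 C
t = 40790 / 2.15 = 18970 s = 316 min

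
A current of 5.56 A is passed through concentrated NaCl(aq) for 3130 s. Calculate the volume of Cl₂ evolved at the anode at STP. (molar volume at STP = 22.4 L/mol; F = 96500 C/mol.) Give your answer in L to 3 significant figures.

2.02 L

Q = 5.56 A × 3130 s = 17400 C
n(e⁻) = 17400 / 96500 = 0.1803 mol
2Cl⁻ → Cl₂ + 2e⁻, so n(Cl₂) = 0.1803 / 2 = 0.09015 mol
V = 0.09015 × 22.4 = 2.019 L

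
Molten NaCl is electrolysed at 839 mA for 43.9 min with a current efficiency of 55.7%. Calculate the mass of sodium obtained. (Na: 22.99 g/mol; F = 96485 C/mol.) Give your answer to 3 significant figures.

Q = 0.839 × 2634 = 2210 C
n(e⁻) = 2210 / 96485 = 0.02291 mol
Na⁺ + e⁻ → Na, so theoretical m(Na) = 0.02291 × 22.99 = 0.5267 g
Actual mass = 55.7% × 0.5267 = 0.293 g

0.293 g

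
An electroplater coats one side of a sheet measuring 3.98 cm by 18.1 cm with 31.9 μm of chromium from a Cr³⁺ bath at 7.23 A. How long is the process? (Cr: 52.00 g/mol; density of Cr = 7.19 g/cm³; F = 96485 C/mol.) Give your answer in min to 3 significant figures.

Plated area = 3.98 × 18.1 = 72.04 cm²
Volume = 72.04 × 31.9×10⁻⁴ cm = 0.2298 cm³
m(Cr) = 0.2298 × 7.19 = 1.652 g
n(Cr) = 1.652 / 52.00 = 0.03177 mol; n(e⁻) = 3 × 0.03177 = 0.09531 mol
Q = 0.09531 × 96485 = 9196 C
t = 9196 / 7.23 = 1272 s = 21.2 min

21.2 min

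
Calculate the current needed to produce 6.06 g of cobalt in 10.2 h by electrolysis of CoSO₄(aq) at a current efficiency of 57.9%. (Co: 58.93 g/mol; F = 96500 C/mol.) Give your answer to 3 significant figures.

n(Co) = 6.06 / 58.93 = 0.1028 mol
Co²⁺ + 2e⁻ → Co, so n(e⁻) = 2 × 0.1028 = 0.2056 mol
Q = 0.2056 × 96500 / 0.579 = 34270 C
I = Q / t = 34270 / 36720 s = 0.933 A

0.933 A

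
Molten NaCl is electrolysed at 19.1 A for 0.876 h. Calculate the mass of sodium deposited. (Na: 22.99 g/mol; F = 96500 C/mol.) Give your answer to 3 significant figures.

14.3 g

Q = It = 19.1 × 3153.6 = 60230 C
Moles of electrons = 60230 / 96500 = 0.6241 mol
Na⁺ + e⁻ → Na, so n(Na) = 0.6241 mol
m = 0.6241 × 22.99 = 14.3 g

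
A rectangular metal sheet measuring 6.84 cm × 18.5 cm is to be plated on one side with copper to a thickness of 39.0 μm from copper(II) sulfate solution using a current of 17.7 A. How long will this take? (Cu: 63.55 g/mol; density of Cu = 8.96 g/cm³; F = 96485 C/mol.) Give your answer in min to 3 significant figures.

12.6 min

Plated area = 6.84 × 18.5 = 126.5 cm²
Volume = 126.5 × 39.0×10⁻⁴ cm = 0.4934 cm³
m(Cu) = 0.4934 × 8.96 = 4.421 g
n(Cu) = 4.421 / 63.55 = 0.06957 mol; n(e⁻) = 2 × 0.06957 = 0.1391 mol
Q = 0.1391 × 96485 = 13420 C
t = 13420 / 17.7 = 758.2 s = 12.6 min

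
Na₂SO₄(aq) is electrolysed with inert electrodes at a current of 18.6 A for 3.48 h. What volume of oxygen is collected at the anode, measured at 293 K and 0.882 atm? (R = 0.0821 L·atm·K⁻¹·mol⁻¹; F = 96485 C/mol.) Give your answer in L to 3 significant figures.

16.5 L

Q = It = 18.6 × 12528 = 2.330×10^5 C
n(e⁻) = 2.330×10^5 / 96485 = 2.415 mol
2H₂O → O₂ + 4H⁺ + 4e⁻, so n(O₂) = 2.415 / 4 = 0.6038 mol
V = nRT/P = 0.6038 × 0.0821 × 293 / 0.882 = 16.47 L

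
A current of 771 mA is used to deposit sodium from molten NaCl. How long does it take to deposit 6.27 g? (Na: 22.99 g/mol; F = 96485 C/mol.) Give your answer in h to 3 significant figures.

9.48 h

n(Na) = 6.27 / 22.99 = 0.2727 mol
Na⁺ + e⁻ → Na, so n(e⁻) = 0.2727 mol
Q = 0.2727 × 96485 = 26310 C
t = Q / I = 26310 / 0.771 = 34120 s = 9.48 h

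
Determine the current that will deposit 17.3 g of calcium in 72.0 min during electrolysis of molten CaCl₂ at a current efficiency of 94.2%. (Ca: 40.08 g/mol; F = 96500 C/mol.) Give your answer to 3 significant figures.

20.5 A

n(Ca) = 17.3 / 40.08 = 0.4316 mol
Ca²⁺ + 2e⁻ → Ca, so n(e⁻) = 2 × 0.4316 = 0.8632 mol
Q = 0.8632 × 96500 / 0.942 = 88430 C
I = Q / t = 88430 / 4320 s = 20.5 A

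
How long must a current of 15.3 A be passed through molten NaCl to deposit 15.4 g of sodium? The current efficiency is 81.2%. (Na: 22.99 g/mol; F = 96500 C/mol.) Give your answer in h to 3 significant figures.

1.45 h

n(Na) = 15.4 / 22.99 = 0.6699 mol
Na⁺ + e⁻ → Na, so n(e⁻) = 0.6699 mol
Q = 0.6699 × 96500 / 0.812 = 79610 C
t = Q / I = 79610 / 15.3 = 5203 s = 1.45 h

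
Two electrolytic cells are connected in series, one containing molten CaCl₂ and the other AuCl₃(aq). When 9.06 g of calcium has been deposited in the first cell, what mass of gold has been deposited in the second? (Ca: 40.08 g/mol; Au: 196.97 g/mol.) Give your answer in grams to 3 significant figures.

29.7 g

n(Ca) = 9.06 / 40.08 = 0.2260 mol
Ca²⁺ + 2e⁻ → Ca, so n(e⁻) = 2 × 0.2260 = 0.4520 mol
Same current for the same time ⇒ same n(e⁻) = 0.4520 mol in both cells.
Au³⁺ + 3e⁻ → Au, so n(Au) = 0.4520 / 3 = 0.1507 mol
m(Au) = 0.1507 × 196.97 = 29.7 g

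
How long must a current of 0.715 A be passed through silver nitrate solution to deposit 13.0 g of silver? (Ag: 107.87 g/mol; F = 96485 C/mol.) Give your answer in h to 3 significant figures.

n(Ag) = 13.0 / 107.87 = 0.1205 mol
Ag⁺ + e⁻ → Ag, so n(e⁻) = 0.1205 mol
Q = 0.1205 × 96485 = 11630 C
t = Q / I = 11630 / 0.715 = 16270 s = 4.52 h

4.52 h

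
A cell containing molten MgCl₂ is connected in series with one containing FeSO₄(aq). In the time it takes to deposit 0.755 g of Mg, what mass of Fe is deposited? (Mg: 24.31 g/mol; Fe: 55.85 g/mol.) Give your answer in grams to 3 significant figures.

n(Mg) = 0.755 / 24.31 = 0.03106 mol
Mg²⁺ + 2e⁻ → Mg, so n(e⁻) = 2 × 0.03106 = 0.06212 mol
The cells are in series, so the same charge (and hence the same n(e⁻) = 0.06212 mol) passes through both.
Fe²⁺ + 2e⁻ → Fe, so n(Fe) = 0.06212 / 2 = 0.03106 mol
m(Fe) = 0.03106 × 55.85 = 1.73 g

1.73 g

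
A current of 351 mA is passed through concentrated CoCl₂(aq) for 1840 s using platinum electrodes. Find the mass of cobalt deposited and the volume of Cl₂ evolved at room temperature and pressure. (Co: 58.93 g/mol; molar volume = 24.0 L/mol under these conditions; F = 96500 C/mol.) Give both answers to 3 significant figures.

0.197 g Co; 0.0803 L Cl₂

Q = 0.351 × 1840 = 645.8 C; n(e⁻) = 645.8 / 96500 = 0.006692 mol
Cathode: Co²⁺ + 2e⁻ → Co → n(Co) = 0.006692/2 = 0.003346 mol → 0.197 g
Anode: 2Cl⁻ → Cl₂ + 2e⁻ → n(Cl₂) = 0.006692/2 = 0.003346 mol → 0.0803 L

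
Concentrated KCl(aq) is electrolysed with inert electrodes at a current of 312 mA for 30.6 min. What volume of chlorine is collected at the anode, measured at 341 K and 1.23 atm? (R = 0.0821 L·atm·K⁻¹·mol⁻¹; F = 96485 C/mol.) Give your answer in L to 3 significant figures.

Charge passed = 0.312 × 1836 = 572.8 C
Moles of electrons = 572.8 / 96485 = 0.005937 mol
2Cl⁻ → Cl₂ + 2e⁻, so n(Cl₂) = 0.005937 / 2 = 0.002969 mol
V = nRT/P = 0.002969 × 0.0821 × 341 / 1.23 = 0.06758 L

0.0676 L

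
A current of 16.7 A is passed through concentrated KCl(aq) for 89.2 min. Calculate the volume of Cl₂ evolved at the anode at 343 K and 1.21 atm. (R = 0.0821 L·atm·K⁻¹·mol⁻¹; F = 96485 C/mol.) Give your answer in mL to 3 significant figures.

10800 mL

Q = It = 16.7 × 5352 = 89380 C
Moles of electrons = 89380 / 96485 = 0.9264 mol
2Cl⁻ → Cl₂ + 2e⁻, so n(Cl₂) = 0.9264 / 2 = 0.4632 mol
V = nRT/P = 0.4632 × 0.0821 × 343 / 1.21 = 10.78 L
= 10800 mL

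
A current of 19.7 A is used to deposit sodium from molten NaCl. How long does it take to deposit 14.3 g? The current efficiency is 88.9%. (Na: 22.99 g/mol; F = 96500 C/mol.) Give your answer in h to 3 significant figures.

n(Na) = 14.3 / 22.99 = 0.6220 mol
Na⁺ + e⁻ → Na, so n(e⁻) = 0.6220 mol
Q = 0.6220 × 96500 / 0.889 = 67520 C
t = Q / I = 67520 / 19.7 = 3427 s = 0.952 h

0.952 h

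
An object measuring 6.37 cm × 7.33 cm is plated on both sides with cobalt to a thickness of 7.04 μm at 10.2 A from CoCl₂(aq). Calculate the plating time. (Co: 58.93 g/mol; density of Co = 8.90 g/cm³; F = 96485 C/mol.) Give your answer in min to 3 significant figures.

Plated area = 2 × 6.37 × 7.33 = 93.38 cm²
Volume = 93.38 × 7.04×10⁻⁴ cm = 0.06574 cm³
m(Co) = 0.06574 × 8.90 = 0.5851 g
n(Co) = 0.5851 / 58.93 = 0.009929 mol; n(e⁻) = 2 × 0.009929 = 0.01986 mol
Q = 0.01986 × 96485 = 1916 C
t = 1916 / 10.2 = 187.8 s = 3.13 min

3.13 min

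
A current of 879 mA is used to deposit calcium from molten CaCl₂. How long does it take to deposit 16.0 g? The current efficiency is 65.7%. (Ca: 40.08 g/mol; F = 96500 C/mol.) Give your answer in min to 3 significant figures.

2220 min

n(Ca) = 16.0 / 40.08 = 0.3992 mol
Ca²⁺ + 2e⁻ → Ca, so n(e⁻) = 2 × 0.3992 = 0.7984 mol
Q = 0.7984 × 96500 / 0.657 = 1.173×10^5 C
t = Q / I = 1.173×10^5 / 0.879 = 1.334×10^5 s = 2220 min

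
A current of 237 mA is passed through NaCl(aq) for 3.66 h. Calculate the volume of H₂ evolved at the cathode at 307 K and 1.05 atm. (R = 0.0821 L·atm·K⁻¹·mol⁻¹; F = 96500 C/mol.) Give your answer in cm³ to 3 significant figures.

Q = 0.237 A × 13176 s = 3123 C
n(e⁻) = Q/F = 3123/96500 = 0.03236 mol
2H⁺ + 2e⁻ → H₂, so n(H₂) = 0.03236 / 2 = 0.01618 mol
V = nRT/P = 0.01618 × 0.0821 × 307 / 1.05 = 0.3884 L
= 388 cm³

388 cm³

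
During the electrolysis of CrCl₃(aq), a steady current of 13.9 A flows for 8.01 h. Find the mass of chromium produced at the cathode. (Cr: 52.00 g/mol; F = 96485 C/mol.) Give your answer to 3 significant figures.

72.0 g

Q = 13.9 A × 28836 s = 4.008×10^5 C
Moles of electrons = 4.008×10^5 / 96485 = 4.154 mol
Cr³⁺ + 3e⁻ → Cr, so n(Cr) = 4.154 / 3 = 1.385 mol
m = 1.385 × 52.00 = 72.0 g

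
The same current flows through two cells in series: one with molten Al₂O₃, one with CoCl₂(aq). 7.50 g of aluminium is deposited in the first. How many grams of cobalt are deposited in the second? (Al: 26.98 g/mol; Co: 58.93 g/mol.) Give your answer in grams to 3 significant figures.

24.6 g

n(Al) = 7.50 / 26.98 = 0.2780 mol
Al³⁺ + 3e⁻ → Al, so n(e⁻) = 3 × 0.2780 = 0.8340 mol
Same current for the same time ⇒ same n(e⁻) = 0.8340 mol in both cells.
Co²⁺ + 2e⁻ → Co, so n(Co) = 0.8340 / 2 = 0.4170 mol
m(Co) = 0.4170 × 58.93 = 24.6 g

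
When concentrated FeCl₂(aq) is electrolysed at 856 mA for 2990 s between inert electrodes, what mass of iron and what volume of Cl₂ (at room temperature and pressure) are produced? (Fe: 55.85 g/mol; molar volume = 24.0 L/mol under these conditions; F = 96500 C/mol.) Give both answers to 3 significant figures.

Q = 0.856 × 2990 = 2559 C; n(e⁻) = 2559 / 96500 = 0.02652 mol
Cathode: Fe²⁺ + 2e⁻ → Fe → n(Fe) = 0.02652/2 = 0.01326 mol → 0.741 g
Anode: 2Cl⁻ → Cl₂ + 2e⁻ → n(Cl₂) = 0.02652/2 = 0.01326 mol → 0.318 L

0.741 g Fe; 0.318 L Cl₂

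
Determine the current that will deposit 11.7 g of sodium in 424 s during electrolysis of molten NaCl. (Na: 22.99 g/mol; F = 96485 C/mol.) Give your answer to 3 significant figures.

n(Na) = 11.7 / 22.99 = 0.5089 mol
Na⁺ + e⁻ → Na, so n(e⁻) = 0.5089 mol
Q = 0.5089 × 96485 = 49100 C
I = Q / t = 49100 / 424 s = 116 A

116 A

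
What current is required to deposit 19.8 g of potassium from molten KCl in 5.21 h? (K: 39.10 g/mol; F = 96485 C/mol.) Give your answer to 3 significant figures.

2.61 A

n(K) = 19.8 / 39.10 = 0.5064 mol
K⁺ + e⁻ → K, so n(e⁻) = 0.5064 mol
Q = 0.5064 × 96485 = 48860 C
I = Q / t = 48860 / 18756 s = 2.61 A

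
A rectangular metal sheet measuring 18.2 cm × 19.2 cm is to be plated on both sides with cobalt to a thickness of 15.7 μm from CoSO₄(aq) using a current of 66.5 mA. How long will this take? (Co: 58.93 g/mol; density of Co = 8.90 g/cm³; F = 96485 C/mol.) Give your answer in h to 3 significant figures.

134 h

Plated area = 2 × 18.2 × 19.2 = 698.9 cm²
Volume = 698.9 × 15.7×10⁻⁴ cm = 1.097 cm³
m(Co) = 1.097 × 8.90 = 9.763 g
n(Co) = 9.763 / 58.93 = 0.1657 mol; n(e⁻) = 2 × 0.1657 = 0.3314 mol
Q = 0.3314 × 96485 = 31980 C
t = 31980 / 0.0665 = 4.809×10^5 s = 134 h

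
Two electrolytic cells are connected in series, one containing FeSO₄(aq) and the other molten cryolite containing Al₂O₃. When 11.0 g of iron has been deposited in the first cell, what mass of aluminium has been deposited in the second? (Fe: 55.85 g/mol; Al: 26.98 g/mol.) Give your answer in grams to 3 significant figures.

3.54 g

n(Fe) = 11.0 / 55.85 = 0.1970 mol
Fe²⁺ + 2e⁻ → Fe, so n(e⁻) = 2 × 0.1970 = 0.3940 mol
In series, the same 0.3940 mol of electrons flows through the second cell.
Al³⁺ + 3e⁻ → Al, so n(Al) = 0.3940 / 3 = 0.1313 mol
m(Al) = 0.1313 × 26.98 = 3.54 g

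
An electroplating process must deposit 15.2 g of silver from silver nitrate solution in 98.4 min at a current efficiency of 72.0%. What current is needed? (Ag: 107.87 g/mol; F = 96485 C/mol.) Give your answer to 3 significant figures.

3.20 A

n(Ag) = 15.2 / 107.87 = 0.1409 mol
Ag⁺ + e⁻ → Ag, so n(e⁻) = 0.1409 mol
Q = 0.1409 × 96485 / 0.720 = 18880 C
I = Q / t = 18880 / 5904 s = 3.20 A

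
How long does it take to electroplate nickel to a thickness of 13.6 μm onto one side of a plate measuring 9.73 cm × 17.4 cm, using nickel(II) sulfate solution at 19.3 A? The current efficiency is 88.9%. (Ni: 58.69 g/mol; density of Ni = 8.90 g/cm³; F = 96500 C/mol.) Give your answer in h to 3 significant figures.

0.109 h

Plated area = 9.73 × 17.4 = 169.3 cm²
Volume = 169.3 × 13.6×10⁻⁴ cm = 0.2302 cm³
m(Ni) = 0.2302 × 8.90 = 2.049 g
n(Ni) = 2.049 / 58.69 = 0.03491 mol; n(e⁻) = 2 × 0.03491 = 0.06982 mol
Q = 0.06982 × 96500 / 0.889 = 7579 C
t = 7579 / 19.3 = 392.7 s = 0.109 h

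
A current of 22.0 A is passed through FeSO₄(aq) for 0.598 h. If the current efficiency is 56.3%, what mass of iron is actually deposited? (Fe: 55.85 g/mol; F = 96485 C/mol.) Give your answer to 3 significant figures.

Q = 22.0 × 2152.8 = 47360 C
n(e⁻) = 47360 / 96485 = 0.4909 mol
Fe²⁺ + 2e⁻ → Fe, so theoretical m(Fe) = 0.2455 × 55.85 = 13.71 g
Actual mass = 56.3% × 13.71 = 7.72 g

7.72 g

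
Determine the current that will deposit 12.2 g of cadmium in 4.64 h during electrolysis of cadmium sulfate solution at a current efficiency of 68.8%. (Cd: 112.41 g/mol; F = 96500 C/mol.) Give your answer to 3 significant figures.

1.82 A

n(Cd) = 12.2 / 112.41 = 0.1085 mol
Cd²⁺ + 2e⁻ → Cd, so n(e⁻) = 2 × 0.1085 = 0.2170 mol
Q = 0.2170 × 96500 / 0.688 = 30440 C
I = Q / t = 30440 / 16704 s = 1.82 A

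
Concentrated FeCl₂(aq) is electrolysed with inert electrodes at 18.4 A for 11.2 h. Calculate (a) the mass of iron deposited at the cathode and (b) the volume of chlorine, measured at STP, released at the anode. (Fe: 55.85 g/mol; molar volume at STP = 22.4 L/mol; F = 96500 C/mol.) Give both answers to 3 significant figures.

Q = 18.4 × 40320 = 7.419×10^5 C; n(e⁻) = 7.419×10^5 / 96500 = 7.688 mol
Cathode: Fe²⁺ + 2e⁻ → Fe → n(Fe) = 7.688/2 = 3.844 mol → 215 g
Anode: 2Cl⁻ → Cl₂ + 2e⁻ → n(Cl₂) = 7.688/2 = 3.844 mol → 86.1 L

215 g Fe; 86.1 L Cl₂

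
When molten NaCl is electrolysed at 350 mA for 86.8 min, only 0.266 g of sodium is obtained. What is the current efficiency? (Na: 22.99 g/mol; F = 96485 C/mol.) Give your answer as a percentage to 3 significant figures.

Q = 0.350 × 5208 = 1823 C
n(e⁻) = 1823 / 96485 = 0.01889 mol
Na⁺ + e⁻ → Na, so theoretical n(Na) = 0.01889 mol → 0.4343 g
Efficiency = 0.266 / 0.4343 = 0.6125 = 61.2%

61.2%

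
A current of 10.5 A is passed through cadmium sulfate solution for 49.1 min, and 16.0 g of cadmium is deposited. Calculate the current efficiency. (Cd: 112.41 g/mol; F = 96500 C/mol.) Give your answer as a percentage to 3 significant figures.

88.8%

Q = 10.5 × 2946 = 30930 C
n(e⁻) = 30930 / 96500 = 0.3205 mol
Cd²⁺ + 2e⁻ → Cd, so theoretical n(Cd) = 0.1603 mol → 18.02 g
Efficiency = 16.0 / 18.02 = 0.8879 = 88.8%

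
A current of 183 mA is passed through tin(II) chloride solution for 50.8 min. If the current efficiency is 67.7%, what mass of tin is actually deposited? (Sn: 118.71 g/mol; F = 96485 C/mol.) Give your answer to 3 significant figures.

0.232 g

Q = 0.183 × 3048 = 557.8 C
n(e⁻) = 557.8 / 96485 = 0.005781 mol
Sn²⁺ + 2e⁻ → Sn, so theoretical m(Sn) = 0.002891 × 118.71 = 0.3432 g
Actual mass = 67.7% × 0.3432 = 0.232 g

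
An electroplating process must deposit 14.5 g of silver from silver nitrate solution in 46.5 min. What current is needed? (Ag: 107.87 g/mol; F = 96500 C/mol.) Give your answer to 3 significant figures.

4.65 A

n(Ag) = 14.5 / 107.87 = 0.1344 mol
Ag⁺ + e⁻ → Ag, so n(e⁻) = 0.1344 mol
Q = 0.1344 × 96500 = 12970 C
I = Q / t = 12970 / 2790 s = 4.65 A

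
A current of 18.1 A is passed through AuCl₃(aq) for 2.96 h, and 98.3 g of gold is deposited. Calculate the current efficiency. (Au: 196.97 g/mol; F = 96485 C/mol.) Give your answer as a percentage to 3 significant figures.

Q = 18.1 × 10656 = 1.929×10^5 C
n(e⁻) = 1.929×10^5 / 96485 = 1.999 mol
Au³⁺ + 3e⁻ → Au, so theoretical n(Au) = 0.6663 mol → 131.2 g
Efficiency = 98.3 / 131.2 = 0.7492 = 74.9%

74.9%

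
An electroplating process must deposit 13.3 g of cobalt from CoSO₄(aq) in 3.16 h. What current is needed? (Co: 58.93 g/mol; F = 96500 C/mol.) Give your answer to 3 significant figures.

3.83 A

n(Co) = 13.3 / 58.93 = 0.2257 mol
Co²⁺ + 2e⁻ → Co, so n(e⁻) = 2 × 0.2257 = 0.4514 mol
Q = 0.4514 × 96500 = 43560 C
I = Q / t = 43560 / 11376 s = 3.83 A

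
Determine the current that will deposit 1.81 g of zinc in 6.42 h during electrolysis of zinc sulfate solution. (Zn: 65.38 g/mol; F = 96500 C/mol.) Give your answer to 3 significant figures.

0.231 A

n(Zn) = 1.81 / 65.38 = 0.02768 mol
Zn²⁺ + 2e⁻ → Zn, so n(e⁻) = 2 × 0.02768 = 0.05536 mol
Q = 0.05536 × 96500 = 5342 C
I = Q / t = 5342 / 23112 s = 0.231 A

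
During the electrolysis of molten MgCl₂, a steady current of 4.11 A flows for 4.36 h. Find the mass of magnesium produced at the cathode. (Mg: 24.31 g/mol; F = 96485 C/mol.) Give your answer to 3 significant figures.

8.13 g

Charge passed = 4.11 × 15696 = 64510 C
n(e⁻) = 64510 / 96485 = 0.6686 mol
Mg²⁺ + 2e⁻ → Mg, so n(Mg) = 0.6686 / 2 = 0.3343 mol
m = 0.3343 × 24.31 = 8.13 g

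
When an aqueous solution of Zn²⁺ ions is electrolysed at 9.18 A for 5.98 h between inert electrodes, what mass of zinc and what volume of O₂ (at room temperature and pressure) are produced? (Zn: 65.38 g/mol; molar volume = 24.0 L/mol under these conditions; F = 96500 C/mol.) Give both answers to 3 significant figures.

Q = 9.18 × 21528 = 1.976×10^5 C; n(e⁻) = 1.976×10^5 / 96500 = 2.048 mol
Cathode: Zn²⁺ + 2e⁻ → Zn → n(Zn) = 2.048/2 = 1.024 mol → 66.9 g
Anode: 2H₂O → O₂ + 4H⁺ + 4e⁻ → n(O₂) = 2.048/4 = 0.5120 mol → 12.3 L

66.9 g Zn; 12.3 L O₂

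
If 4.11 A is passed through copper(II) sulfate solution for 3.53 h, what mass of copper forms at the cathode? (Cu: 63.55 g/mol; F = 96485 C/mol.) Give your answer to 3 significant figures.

Q = 4.11 A × 12708 s = 52230 C
n(e⁻) = 52230 / 96485 = 0.5413 mol
Cu²⁺ + 2e⁻ → Cu, so n(Cu) = 0.5413 / 2 = 0.2707 mol
m = 0.2707 × 63.55 = 17.2 g

17.2 g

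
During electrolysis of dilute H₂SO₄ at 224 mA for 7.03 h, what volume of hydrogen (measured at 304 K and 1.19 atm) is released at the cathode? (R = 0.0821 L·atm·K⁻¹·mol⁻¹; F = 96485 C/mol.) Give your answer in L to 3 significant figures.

0.616 L

Q = It = 0.224 × 25308 = 5669 C
Moles of electrons = 5669 / 96485 = 0.05876 mol
2H⁺ + 2e⁻ → H₂, so n(H₂) = 0.05876 / 2 = 0.02938 mol
V = nRT/P = 0.02938 × 0.0821 × 304 / 1.19 = 0.6162 L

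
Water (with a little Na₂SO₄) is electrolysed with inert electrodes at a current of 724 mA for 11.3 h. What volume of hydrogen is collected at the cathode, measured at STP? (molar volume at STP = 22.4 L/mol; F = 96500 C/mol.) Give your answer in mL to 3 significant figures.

Charge passed = 0.724 × 40680 = 29450 C
n(e⁻) = Q/F = 29450/96500 = 0.3052 mol
2H⁺ + 2e⁻ → H₂, so n(H₂) = 0.3052 / 2 = 0.1526 mol
V = 0.1526 × 22.4 = 3.418 L
= 3420 mL

3420 mL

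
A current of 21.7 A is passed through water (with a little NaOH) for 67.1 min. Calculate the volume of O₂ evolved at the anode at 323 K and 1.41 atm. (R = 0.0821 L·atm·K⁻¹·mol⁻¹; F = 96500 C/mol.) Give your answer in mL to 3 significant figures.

4260 mL

Charge passed = 21.7 × 4026 = 87360 C
n(e⁻) = 87360 / 96500 = 0.9053 mol
2H₂O → O₂ + 4H⁺ + 4e⁻, so n(O₂) = 0.9053 / 4 = 0.2263 mol
V = nRT/P = 0.2263 × 0.0821 × 323 / 1.41 = 4.256 L
= 4260 mL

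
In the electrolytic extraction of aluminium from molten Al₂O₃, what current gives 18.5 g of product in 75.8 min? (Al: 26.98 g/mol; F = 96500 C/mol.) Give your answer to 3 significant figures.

n(Al) = 18.5 / 26.98 = 0.6857 mol
Al³⁺ + 3e⁻ → Al, so n(e⁻) = 3 × 0.6857 = 2.057 mol
Q = 2.057 × 96500 = 1.985×10^5 C
I = Q / t = 1.985×10^5 / 4548 s = 43.6 A

43.6 A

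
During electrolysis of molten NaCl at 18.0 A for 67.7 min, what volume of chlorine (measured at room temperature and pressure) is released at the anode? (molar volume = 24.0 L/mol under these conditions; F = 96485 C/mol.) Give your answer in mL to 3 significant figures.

Q = 18.0 A × 4062 s = 73120 C
Moles of electrons = 73120 / 96485 = 0.7578 mol
2Cl⁻ → Cl₂ + 2e⁻, so n(Cl₂) = 0.7578 / 2 = 0.3789 mol
V = 0.3789 × 24.0 = 9.094 L
= 9090 mL

9090 mL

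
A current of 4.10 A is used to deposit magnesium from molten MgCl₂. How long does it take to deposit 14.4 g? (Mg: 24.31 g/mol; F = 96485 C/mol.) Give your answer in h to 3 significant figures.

7.74 h

n(Mg) = 14.4 / 24.31 = 0.5923 mol
Mg²⁺ + 2e⁻ → Mg, so n(e⁻) = 2 × 0.5923 = 1.185 mol
Q = 1.185 × 96485 = 1.143×10^5 C
t = Q / I = 1.143×10^5 / 4.10 = 27880 s = 7.74 h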